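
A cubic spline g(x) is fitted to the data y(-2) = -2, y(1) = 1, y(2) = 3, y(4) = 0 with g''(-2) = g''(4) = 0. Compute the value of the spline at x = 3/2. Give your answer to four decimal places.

Write σ_i for g''(x_i). With h_i = 3, 1, 2 and divided differences Δ_i = 1, 2, -3/2, the continuity of g' gives the tridiagonal system
  3·σ_0 + 8·σ_1 + 1·σ_2 = 6(Δ_1 - Δ_0) = 6
  1·σ_1 + 6·σ_2 + 2·σ_3 = 6(Δ_2 - Δ_1) = -21
Natural end conditions: σ_0 = σ_3 = 0.
Hence σ_0 = 0, σ_1 = 57/47, σ_2 = -174/47, σ_3 = 0.
On [1, 2], g(x) = 1 + 104/47·(x - 1) + 57/94·(x - 1)² - 77/94·(x - 1)³.
With (x - 1) = 1/2: g(3/2) = 1621/752.

2.1556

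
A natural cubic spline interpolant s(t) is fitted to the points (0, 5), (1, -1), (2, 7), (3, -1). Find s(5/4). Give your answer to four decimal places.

Write M_i for s''(x_i). With h_i = 1, 1, 1 and divided differences Δ_i = -6, 8, -8, the continuity of s' gives the tridiagonal system
  1·M_0 + 4·M_1 + 1·M_2 = 6(Δ_1 - Δ_0) = 84
  1·M_1 + 4·M_2 + 1·M_3 = 6(Δ_2 - Δ_1) = -96
Natural end conditions: M_0 = M_3 = 0.
Solving: M_0 = 0, M_1 = 144/5, M_2 = -156/5, M_3 = 0.
On [1, 2], s(t) = -1 + 18/5·(t - 1) + 72/5·(t - 1)² - 10·(t - 1)³.
With (t - 1) = 1/4: s(5/4) = 103/160.

0.6438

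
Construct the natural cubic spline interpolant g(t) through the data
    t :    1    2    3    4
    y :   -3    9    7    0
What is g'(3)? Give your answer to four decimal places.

Let M_i = g''(x_i). Step sizes h_i = 1, 1, 1; slopes of the chords Δ_i = (y_(i+1) - y_i)/h_i = 12, -2, -7.
  1·M_0 + 4·M_1 + 1·M_2 = 6(Δ_1 - Δ_0) = -84
  1·M_1 + 4·M_2 + 1·M_3 = 6(Δ_2 - Δ_1) = -30
Natural end conditions: M_0 = M_3 = 0.
Forward elimination and back-substitution give M_0 = 0, M_1 = -102/5, M_2 = -12/5, M_3 = 0.
On [3, 4], g'(t) = b_2 + 2c_2·(t - 3) + 3d_2·(t - 3)² with b_2 = Δ_2 - h_2(2M_2 + M_3)/6 = -31/5, c_2 = M_2/2 = -6/5, d_2 = (M_3 - M_2)/(6h_2) = 2/5. So g'(3) = -31/5.

-6.2000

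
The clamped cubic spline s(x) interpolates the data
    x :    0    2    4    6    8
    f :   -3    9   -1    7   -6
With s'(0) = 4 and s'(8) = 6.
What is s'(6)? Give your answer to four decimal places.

Write M_i for s''(x_i). With h_i = 2, 2, 2, 2 and divided differences Δ_i = 6, -5, 4, -13/2, the continuity of s' gives the tridiagonal system
  2·M_0 + 8·M_1 + 2·M_2 = 6(Δ_1 - Δ_0) = -66
  2·M_1 + 8·M_2 + 2·M_3 = 6(Δ_2 - Δ_1) = 54
  2·M_2 + 8·M_3 + 2·M_4 = 6(Δ_3 - Δ_2) = -63
Clamped end conditions give two more equations: 2h_0·M_0 + h_0·M_1 = 6(Δ_0 - s'(0)) = 12 and h_3·M_3 + 2h_3·M_4 = 6(s'(8) - Δ_3) = 75.
Solving the tridiagonal system: M_0 = 1153/112, M_1 = -817/56, M_2 = 241/16, M_3 = -1045/56, M_4 = 3145/112.
On [6, 8], s'(x) = b_3 + 2c_3·(x - 6) + 3d_3·(x - 6)² with b_3 = Δ_3 - h_3(2M_3 + M_4)/6 = -383/112, c_3 = M_3/2 = -1045/112, d_3 = (M_4 - M_3)/(6h_3) = 1745/448. So s'(6) = -383/112.

-3.4196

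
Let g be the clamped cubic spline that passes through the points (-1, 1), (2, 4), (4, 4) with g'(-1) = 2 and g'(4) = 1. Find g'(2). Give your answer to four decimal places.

-0.1000

Write M_i for g''(x_i). With h_i = 3, 2 and divided differences Δ_i = 1, 0, the continuity of g' gives the tridiagonal system
  3·M_0 + 10·M_1 + 2·M_2 = 6(Δ_1 - Δ_0) = -6
Clamped end conditions give two more equations: 2h_0·M_0 + h_0·M_1 = 6(Δ_0 - g'(-1)) = -6 and h_1·M_1 + 2h_1·M_2 = 6(g'(4) - Δ_1) = 6.
Forward elimination and back-substitution give M_0 = -3/5, M_1 = -4/5, M_2 = 19/10.
On [2, 4], g'(x) = b_1 + 2c_1·(x - 2) + 3d_1·(x - 2)² with b_1 = Δ_1 - h_1(2M_1 + M_2)/6 = -1/10, c_1 = M_1/2 = -2/5, d_1 = (M_2 - M_1)/(6h_1) = 9/40. So g'(2) = -1/10.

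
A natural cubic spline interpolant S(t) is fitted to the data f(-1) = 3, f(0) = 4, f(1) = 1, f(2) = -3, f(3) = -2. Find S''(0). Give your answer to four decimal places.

-5.4643

Put σ_i = S'' at the i-th knot. Here h = (1, 1, 1, 1) and Δ = (1, -3, -4, 1), so the interior equations h_(i-1)·σ_(i-1) + 2(h_(i-1)+h_i)·σ_i + h_i·σ_(i+1) = 6(Δ_i − Δ_(i-1)) read
  1·σ_0 + 4·σ_1 + 1·σ_2 = 6(Δ_1 - Δ_0) = -24
  1·σ_1 + 4·σ_2 + 1·σ_3 = 6(Δ_2 - Δ_1) = -6
  1·σ_2 + 4·σ_3 + 1·σ_4 = 6(Δ_3 - Δ_2) = 30
Natural end conditions: σ_0 = σ_4 = 0.
Hence σ_0 = 0, σ_1 = -153/28, σ_2 = -15/7, σ_3 = 225/28, σ_4 = 0.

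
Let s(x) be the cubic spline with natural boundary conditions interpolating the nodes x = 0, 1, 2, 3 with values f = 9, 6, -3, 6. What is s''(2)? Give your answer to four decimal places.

Write M_i for s''(x_i). With h_i = 1, 1, 1 and divided differences Δ_i = -3, -9, 9, the continuity of s' gives the tridiagonal system
  1·M_0 + 4·M_1 + 1·M_2 = 6(Δ_1 - Δ_0) = -36
  1·M_1 + 4·M_2 + 1·M_3 = 6(Δ_2 - Δ_1) = 108
Natural end conditions: M_0 = M_3 = 0.
Hence M_0 = 0, M_1 = -84/5, M_2 = 156/5, M_3 = 0.

31.2000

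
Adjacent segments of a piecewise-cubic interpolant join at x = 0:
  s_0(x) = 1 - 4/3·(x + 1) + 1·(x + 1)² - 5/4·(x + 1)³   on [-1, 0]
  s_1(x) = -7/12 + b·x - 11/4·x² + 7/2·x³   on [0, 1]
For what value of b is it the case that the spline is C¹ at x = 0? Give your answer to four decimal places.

-3.0833

s_0'(x) = -4/3 + 2·(x + 1) - 15/4·(x + 1)², so s_0'(0) = -37/12. On the right, s_1'(0) = b, so b = -37/12.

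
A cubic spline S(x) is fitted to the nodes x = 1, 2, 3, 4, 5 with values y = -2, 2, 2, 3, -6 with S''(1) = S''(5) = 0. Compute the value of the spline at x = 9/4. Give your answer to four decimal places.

With M_i denoting the second derivative at x_i, h_i = 1, 1, 1, 1, and Δ_i = (y_(i+1) − y_i)/h_i = 4, 0, 1, -9:
  1·M_0 + 4·M_1 + 1·M_2 = 6(Δ_1 - Δ_0) = -24
  1·M_1 + 4·M_2 + 1·M_3 = 6(Δ_2 - Δ_1) = 6
  1·M_2 + 4·M_3 + 1·M_4 = 6(Δ_3 - Δ_2) = -60
Natural end conditions: M_0 = M_4 = 0.
Forward elimination and back-substitution give M_0 = 0, M_1 = -111/14, M_2 = 54/7, M_3 = -237/14, M_4 = 0.
On [2, 3], S(x) = 2 + 19/14·(x - 2) - 111/28·(x - 2)² + 73/28·(x - 2)³.
With (x - 2) = 1/4: S(9/4) = 3821/1792.

2.1323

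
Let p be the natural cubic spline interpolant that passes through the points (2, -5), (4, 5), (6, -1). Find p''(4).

With M_i denoting the second derivative at x_i, h_i = 2, 2, and Δ_i = (y_(i+1) − y_i)/h_i = 5, -3:
  2·M_0 + 8·M_1 + 2·M_2 = 6(Δ_1 - Δ_0) = -48
Natural end conditions: M_0 = M_2 = 0.
Forward elimination and back-substitution give M_0 = 0, M_1 = -6, M_2 = 0.

-6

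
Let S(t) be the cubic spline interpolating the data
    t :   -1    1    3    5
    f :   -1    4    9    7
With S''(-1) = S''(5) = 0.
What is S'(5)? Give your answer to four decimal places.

Put σ_i = S'' at the i-th knot. Here h = (2, 2, 2) and Δ = (5/2, 5/2, -1), so the interior equations h_(i-1)·σ_(i-1) + 2(h_(i-1)+h_i)·σ_i + h_i·σ_(i+1) = 6(Δ_i − Δ_(i-1)) read
  2·σ_0 + 8·σ_1 + 2·σ_2 = 6(Δ_1 - Δ_0) = 0
  2·σ_1 + 8·σ_2 + 2·σ_3 = 6(Δ_2 - Δ_1) = -21
Natural end conditions: σ_0 = σ_3 = 0.
Hence σ_0 = 0, σ_1 = 7/10, σ_2 = -14/5, σ_3 = 0.
On [3, 5], S'(t) = b_2 + 2c_2·(t - 3) + 3d_2·(t - 3)² with b_2 = Δ_2 - h_2(2σ_2 + σ_3)/6 = 13/15, c_2 = σ_2/2 = -7/5, d_2 = (σ_3 - σ_2)/(6h_2) = 7/30. So S'(5) = -29/15.

-1.9333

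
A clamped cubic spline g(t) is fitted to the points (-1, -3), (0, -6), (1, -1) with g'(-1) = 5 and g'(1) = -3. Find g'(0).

With m_i denoting the second derivative at x_i, h_i = 1, 1, and Δ_i = (y_(i+1) − y_i)/h_i = -3, 5:
  1·m_0 + 4·m_1 + 1·m_2 = 6(Δ_1 - Δ_0) = 48
Clamped end conditions give two more equations: 2h_0·m_0 + h_0·m_1 = 6(Δ_0 - g'(-1)) = -48 and h_1·m_1 + 2h_1·m_2 = 6(g'(1) - Δ_1) = -48.
Forward elimination and back-substitution give m_0 = -40, m_1 = 32, m_2 = -40.
On [0, 1], g'(t) = b_1 + 2c_1·t + 3d_1·t² with b_1 = Δ_1 - h_1(2m_1 + m_2)/6 = 1, c_1 = m_1/2 = 16, d_1 = (m_2 - m_1)/(6h_1) = -12. So g'(0) = 1.

1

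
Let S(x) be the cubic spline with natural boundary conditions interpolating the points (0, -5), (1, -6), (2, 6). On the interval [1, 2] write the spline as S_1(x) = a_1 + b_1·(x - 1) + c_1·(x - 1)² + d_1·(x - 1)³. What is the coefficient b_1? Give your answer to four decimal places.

5.5000

Put M_i = S'' at the i-th knot. Here h = (1, 1) and Δ = (-1, 12), so the interior equations h_(i-1)·M_(i-1) + 2(h_(i-1)+h_i)·M_i + h_i·M_(i+1) = 6(Δ_i − Δ_(i-1)) read
  1·M_0 + 4·M_1 + 1·M_2 = 6(Δ_1 - Δ_0) = 78
Natural end conditions: M_0 = M_2 = 0.
Solving: M_0 = 0, M_1 = 39/2, M_2 = 0.
On [1, 2], with S_1(x) = a_1 + b_1·(x - 1) + c_1·(x - 1)² + d_1·(x - 1)³: c_1 = M_1/2 = 39/4, d_1 = (M_2 - M_1)/(6h_1) = -13/4, b_1 = Δ_1 - h_1(2M_1 + M_2)/6 = 11/2.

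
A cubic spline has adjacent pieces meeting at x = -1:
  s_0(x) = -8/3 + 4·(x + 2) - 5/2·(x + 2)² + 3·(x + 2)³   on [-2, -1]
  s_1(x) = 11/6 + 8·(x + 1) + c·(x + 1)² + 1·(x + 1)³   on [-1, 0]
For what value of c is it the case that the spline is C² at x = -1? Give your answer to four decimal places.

s_0''(x) = -5 + 18·(x + 2), so s_0''(-1) = 13. On the right, s_1''(-1) = 2c, so c = 13/2.

6.5000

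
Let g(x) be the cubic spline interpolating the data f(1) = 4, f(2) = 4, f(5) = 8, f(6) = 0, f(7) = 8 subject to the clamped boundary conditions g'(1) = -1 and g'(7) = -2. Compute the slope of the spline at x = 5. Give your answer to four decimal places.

Put M_i = g'' at the i-th knot. Here h = (1, 3, 1, 1) and Δ = (0, 4/3, -8, 8), so the interior equations h_(i-1)·M_(i-1) + 2(h_(i-1)+h_i)·M_i + h_i·M_(i+1) = 6(Δ_i − Δ_(i-1)) read
  1·M_0 + 8·M_1 + 3·M_2 = 6(Δ_1 - Δ_0) = 8
  3·M_1 + 8·M_2 + 1·M_3 = 6(Δ_2 - Δ_1) = -56
  1·M_2 + 4·M_3 + 1·M_4 = 6(Δ_3 - Δ_2) = 96
Clamped end conditions give two more equations: 2h_0·M_0 + h_0·M_1 = 6(Δ_0 - g'(1)) = 6 and h_3·M_3 + 2h_3·M_4 = 6(g'(7) - Δ_3) = -60.
Hence M_0 = -25/114, M_1 = 367/57, M_2 = -1645/114, M_3 = 2287/57, M_4 = -5707/114.
On [5, 6], g'(x) = b_2 + 2c_2·(x - 5) + 3d_2·(x - 5)² with b_2 = Δ_2 - h_2(2M_2 + M_3)/6 = -563/57, c_2 = M_2/2 = -1645/228, d_2 = (M_3 - M_2)/(6h_2) = 691/76. So g'(5) = -563/57.

-9.8772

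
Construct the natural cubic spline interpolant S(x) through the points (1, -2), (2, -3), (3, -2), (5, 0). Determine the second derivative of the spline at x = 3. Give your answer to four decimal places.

-0.5217

Put m_i = S'' at the i-th knot. Here h = (1, 1, 2) and Δ = (-1, 1, 1), so the interior equations h_(i-1)·m_(i-1) + 2(h_(i-1)+h_i)·m_i + h_i·m_(i+1) = 6(Δ_i − Δ_(i-1)) read
  1·m_0 + 4·m_1 + 1·m_2 = 6(Δ_1 - Δ_0) = 12
  1·m_1 + 6·m_2 + 2·m_3 = 6(Δ_2 - Δ_1) = 0
Natural end conditions: m_0 = m_3 = 0.
Solving the tridiagonal system: m_0 = 0, m_1 = 72/23, m_2 = -12/23, m_3 = 0.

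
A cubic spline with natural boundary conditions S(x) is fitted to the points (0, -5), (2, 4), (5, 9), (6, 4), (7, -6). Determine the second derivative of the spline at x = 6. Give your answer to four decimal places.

-6.5000

Put M_i = S'' at the i-th knot. Here h = (2, 3, 1, 1) and Δ = (9/2, 5/3, -5, -10), so the interior equations h_(i-1)·M_(i-1) + 2(h_(i-1)+h_i)·M_i + h_i·M_(i+1) = 6(Δ_i − Δ_(i-1)) read
  2·M_0 + 10·M_1 + 3·M_2 = 6(Δ_1 - Δ_0) = -17
  3·M_1 + 8·M_2 + 1·M_3 = 6(Δ_2 - Δ_1) = -40
  1·M_2 + 4·M_3 + 1·M_4 = 6(Δ_3 - Δ_2) = -30
Natural end conditions: M_0 = M_4 = 0.
Solving: M_0 = 0, M_1 = -1/2, M_2 = -4, M_3 = -13/2, M_4 = 0.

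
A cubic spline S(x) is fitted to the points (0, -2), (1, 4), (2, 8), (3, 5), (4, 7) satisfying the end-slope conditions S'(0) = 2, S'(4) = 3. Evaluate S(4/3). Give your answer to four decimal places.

Write m_i for S''(x_i). With h_i = 1, 1, 1, 1 and divided differences Δ_i = 6, 4, -3, 2, the continuity of S' gives the tridiagonal system
  1·m_0 + 4·m_1 + 1·m_2 = 6(Δ_1 - Δ_0) = -12
  1·m_1 + 4·m_2 + 1·m_3 = 6(Δ_2 - Δ_1) = -42
  1·m_2 + 4·m_3 + 1·m_4 = 6(Δ_3 - Δ_2) = 30
Clamped end conditions give two more equations: 2h_0·m_0 + h_0·m_1 = 6(Δ_0 - S'(0)) = 24 and h_3·m_3 + 2h_3·m_4 = 6(S'(4) - Δ_3) = 6.
Solving the tridiagonal system: m_0 = 191/14, m_1 = -23/7, m_2 = -25/2, m_3 = 79/7, m_4 = -37/14.
On [1, 2], S(x) = 4 + 201/28·(x - 1) - 23/14·(x - 1)² - 43/28·(x - 1)³.
With (x - 1) = 1/3: S(4/3) = 1163/189.

6.1534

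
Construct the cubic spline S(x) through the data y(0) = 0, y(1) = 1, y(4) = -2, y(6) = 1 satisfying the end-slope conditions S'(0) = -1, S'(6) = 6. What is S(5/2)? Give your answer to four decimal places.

0.4736

Let M_i = S''(x_i). Step sizes h_i = 1, 3, 2; slopes of the chords Δ_i = (y_(i+1) - y_i)/h_i = 1, -1, 3/2.
  1·M_0 + 8·M_1 + 3·M_2 = 6(Δ_1 - Δ_0) = -12
  3·M_1 + 10·M_2 + 2·M_3 = 6(Δ_2 - Δ_1) = 15
Clamped end conditions give two more equations: 2h_0·M_0 + h_0·M_1 = 6(Δ_0 - S'(0)) = 12 and h_2·M_2 + 2h_2·M_3 = 6(S'(6) - Δ_2) = 27.
Hence M_0 = 193/26, M_1 = -37/13, M_2 = 29/26, M_3 = 161/26.
On [1, 4], S(x) = 1 + 67/52·(x - 1) - 37/26·(x - 1)² + 103/468·(x - 1)³.
With (x - 1) = 3/2: S(5/2) = 197/416.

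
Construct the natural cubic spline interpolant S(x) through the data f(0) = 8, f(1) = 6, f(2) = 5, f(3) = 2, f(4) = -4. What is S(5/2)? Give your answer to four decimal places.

3.9018

Put m_i = S'' at the i-th knot. Here h = (1, 1, 1, 1) and Δ = (-2, -1, -3, -6), so the interior equations h_(i-1)·m_(i-1) + 2(h_(i-1)+h_i)·m_i + h_i·m_(i+1) = 6(Δ_i − Δ_(i-1)) read
  1·m_0 + 4·m_1 + 1·m_2 = 6(Δ_1 - Δ_0) = 6
  1·m_1 + 4·m_2 + 1·m_3 = 6(Δ_2 - Δ_1) = -12
  1·m_2 + 4·m_3 + 1·m_4 = 6(Δ_3 - Δ_2) = -18
Natural end conditions: m_0 = m_4 = 0.
Solving the tridiagonal system: m_0 = 0, m_1 = 15/7, m_2 = -18/7, m_3 = -27/7, m_4 = 0.
On [2, 3], S(x) = 5 - 3/2·(x - 2) - 9/7·(x - 2)² - 3/14·(x - 2)³.
With (x - 2) = 1/2: S(5/2) = 437/112.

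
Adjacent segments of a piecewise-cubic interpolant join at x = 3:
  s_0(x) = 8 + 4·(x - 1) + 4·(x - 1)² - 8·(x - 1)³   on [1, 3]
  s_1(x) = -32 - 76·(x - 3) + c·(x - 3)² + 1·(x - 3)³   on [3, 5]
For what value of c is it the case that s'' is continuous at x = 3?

s_0''(x) = 8 - 48·(x - 1), so s_0''(3) = -88. On the right, s_1''(3) = 2c, so c = -44.

-44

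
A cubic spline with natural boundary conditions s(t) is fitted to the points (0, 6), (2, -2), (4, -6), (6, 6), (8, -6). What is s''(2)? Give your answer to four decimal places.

-0.7500

Put m_i = s'' at the i-th knot. Here h = (2, 2, 2, 2) and Δ = (-4, -2, 6, -6), so the interior equations h_(i-1)·m_(i-1) + 2(h_(i-1)+h_i)·m_i + h_i·m_(i+1) = 6(Δ_i − Δ_(i-1)) read
  2·m_0 + 8·m_1 + 2·m_2 = 6(Δ_1 - Δ_0) = 12
  2·m_1 + 8·m_2 + 2·m_3 = 6(Δ_2 - Δ_1) = 48
  2·m_2 + 8·m_3 + 2·m_4 = 6(Δ_3 - Δ_2) = -72
Natural end conditions: m_0 = m_4 = 0.
Solving the tridiagonal system: m_0 = 0, m_1 = -3/4, m_2 = 9, m_3 = -45/4, m_4 = 0.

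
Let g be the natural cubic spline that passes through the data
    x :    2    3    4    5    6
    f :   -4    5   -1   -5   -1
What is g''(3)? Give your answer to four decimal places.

-24.1071

Put M_i = g'' at the i-th knot. Here h = (1, 1, 1, 1) and Δ = (9, -6, -4, 4), so the interior equations h_(i-1)·M_(i-1) + 2(h_(i-1)+h_i)·M_i + h_i·M_(i+1) = 6(Δ_i − Δ_(i-1)) read
  1·M_0 + 4·M_1 + 1·M_2 = 6(Δ_1 - Δ_0) = -90
  1·M_1 + 4·M_2 + 1·M_3 = 6(Δ_2 - Δ_1) = 12
  1·M_2 + 4·M_3 + 1·M_4 = 6(Δ_3 - Δ_2) = 48
Natural end conditions: M_0 = M_4 = 0.
Solving the tridiagonal system: M_0 = 0, M_1 = -675/28, M_2 = 45/7, M_3 = 291/28, M_4 = 0.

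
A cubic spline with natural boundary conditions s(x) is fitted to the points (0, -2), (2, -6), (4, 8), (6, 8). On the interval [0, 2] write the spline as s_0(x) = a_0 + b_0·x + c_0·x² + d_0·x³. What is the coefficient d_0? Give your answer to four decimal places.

0.7167

With m_i denoting the second derivative at x_i, h_i = 2, 2, 2, and Δ_i = (y_(i+1) − y_i)/h_i = -2, 7, 0:
  2·m_0 + 8·m_1 + 2·m_2 = 6(Δ_1 - Δ_0) = 54
  2·m_1 + 8·m_2 + 2·m_3 = 6(Δ_2 - Δ_1) = -42
Natural end conditions: m_0 = m_3 = 0.
Solving the tridiagonal system: m_0 = 0, m_1 = 43/5, m_2 = -37/5, m_3 = 0.
On [0, 2], with s_0(x) = a_0 + b_0·x + c_0·x² + d_0·x³: c_0 = m_0/2 = 0, d_0 = (m_1 - m_0)/(6h_0) = 43/60, b_0 = Δ_0 - h_0(2m_0 + m_1)/6 = -73/15.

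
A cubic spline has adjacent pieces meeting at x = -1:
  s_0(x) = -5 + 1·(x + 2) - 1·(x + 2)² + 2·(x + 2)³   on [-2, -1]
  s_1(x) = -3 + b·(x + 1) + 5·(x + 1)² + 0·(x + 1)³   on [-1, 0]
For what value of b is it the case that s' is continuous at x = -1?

5

s_0'(x) = 1 - 2·(x + 2) + 6·(x + 2)², so s_0'(-1) = 5. On the right, s_1'(-1) = b, so b = 5.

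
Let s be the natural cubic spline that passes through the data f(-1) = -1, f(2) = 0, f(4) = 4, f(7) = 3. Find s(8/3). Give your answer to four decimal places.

1.3333

With M_i denoting the second derivative at x_i, h_i = 3, 2, 3, and Δ_i = (y_(i+1) − y_i)/h_i = 1/3, 2, -1/3:
  3·M_0 + 10·M_1 + 2·M_2 = 6(Δ_1 - Δ_0) = 10
  2·M_1 + 10·M_2 + 3·M_3 = 6(Δ_2 - Δ_1) = -14
Natural end conditions: M_0 = M_3 = 0.
Solving: M_0 = 0, M_1 = 4/3, M_2 = -5/3, M_3 = 0.
On [2, 4], s(t) = 0 + 5/3·(t - 2) + 2/3·(t - 2)² - 1/4·(t - 2)³.
With (t - 2) = 2/3: s(8/3) = 4/3.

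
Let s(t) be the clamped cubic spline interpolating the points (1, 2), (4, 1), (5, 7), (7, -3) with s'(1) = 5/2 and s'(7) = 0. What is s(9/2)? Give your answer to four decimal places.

4.5149

Put m_i = s'' at the i-th knot. Here h = (3, 1, 2) and Δ = (-1/3, 6, -5), so the interior equations h_(i-1)·m_(i-1) + 2(h_(i-1)+h_i)·m_i + h_i·m_(i+1) = 6(Δ_i − Δ_(i-1)) read
  3·m_0 + 8·m_1 + 1·m_2 = 6(Δ_1 - Δ_0) = 38
  1·m_1 + 6·m_2 + 2·m_3 = 6(Δ_2 - Δ_1) = -66
Clamped end conditions give two more equations: 2h_0·m_0 + h_0·m_1 = 6(Δ_0 - s'(1)) = -17 and h_2·m_2 + 2h_2·m_3 = 6(s'(7) - Δ_2) = 30.
Forward elimination and back-substitution give m_0 = -164/21, m_1 = 209/21, m_2 = -382/21, m_3 = 697/42.
On [4, 5], s(t) = 1 + 40/7·(t - 4) + 209/42·(t - 4)² - 197/42·(t - 4)³.
With (t - 4) = 1/2: s(9/2) = 1517/336.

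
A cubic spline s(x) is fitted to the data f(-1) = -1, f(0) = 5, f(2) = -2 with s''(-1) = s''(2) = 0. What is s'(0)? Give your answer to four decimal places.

Let M_i = s''(x_i). Step sizes h_i = 1, 2; slopes of the chords Δ_i = (y_(i+1) - y_i)/h_i = 6, -7/2.
  1·M_0 + 6·M_1 + 2·M_2 = 6(Δ_1 - Δ_0) = -57
Natural end conditions: M_0 = M_2 = 0.
Hence M_0 = 0, M_1 = -19/2, M_2 = 0.
On [0, 2], s'(x) = b_1 + 2c_1·x + 3d_1·x² with b_1 = Δ_1 - h_1(2M_1 + M_2)/6 = 17/6, c_1 = M_1/2 = -19/4, d_1 = (M_2 - M_1)/(6h_1) = 19/24. So s'(0) = 17/6.

2.8333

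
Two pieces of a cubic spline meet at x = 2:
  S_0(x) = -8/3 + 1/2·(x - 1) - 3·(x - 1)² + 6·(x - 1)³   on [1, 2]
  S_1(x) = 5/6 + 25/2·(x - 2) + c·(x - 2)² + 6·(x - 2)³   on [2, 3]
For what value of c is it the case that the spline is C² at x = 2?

S_0''(x) = -6 + 36·(x - 1), so S_0''(2) = 30. On the right, S_1''(2) = 2c, so c = 15.

15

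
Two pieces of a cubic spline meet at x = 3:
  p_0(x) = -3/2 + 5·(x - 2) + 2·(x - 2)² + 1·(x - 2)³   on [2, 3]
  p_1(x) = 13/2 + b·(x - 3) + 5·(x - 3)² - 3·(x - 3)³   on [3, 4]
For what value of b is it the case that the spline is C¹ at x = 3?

p_0'(x) = 5 + 4·(x - 2) + 3·(x - 2)², so p_0'(3) = 12. On the right, p_1'(3) = b, so b = 12.

12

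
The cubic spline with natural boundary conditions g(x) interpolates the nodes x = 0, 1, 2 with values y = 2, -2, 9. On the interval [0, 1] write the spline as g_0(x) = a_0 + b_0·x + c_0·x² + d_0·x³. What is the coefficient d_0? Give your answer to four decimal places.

Put σ_i = g'' at the i-th knot. Here h = (1, 1) and Δ = (-4, 11), so the interior equations h_(i-1)·σ_(i-1) + 2(h_(i-1)+h_i)·σ_i + h_i·σ_(i+1) = 6(Δ_i − Δ_(i-1)) read
  1·σ_0 + 4·σ_1 + 1·σ_2 = 6(Δ_1 - Δ_0) = 90
Natural end conditions: σ_0 = σ_2 = 0.
Solving the tridiagonal system: σ_0 = 0, σ_1 = 45/2, σ_2 = 0.
On [0, 1], with g_0(x) = a_0 + b_0·x + c_0·x² + d_0·x³: c_0 = σ_0/2 = 0, d_0 = (σ_1 - σ_0)/(6h_0) = 15/4, b_0 = Δ_0 - h_0(2σ_0 + σ_1)/6 = -31/4.

3.7500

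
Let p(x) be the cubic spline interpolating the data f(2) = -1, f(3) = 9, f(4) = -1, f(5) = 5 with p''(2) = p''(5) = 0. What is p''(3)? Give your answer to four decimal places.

-38.4000

Put σ_i = p'' at the i-th knot. Here h = (1, 1, 1) and Δ = (10, -10, 6), so the interior equations h_(i-1)·σ_(i-1) + 2(h_(i-1)+h_i)·σ_i + h_i·σ_(i+1) = 6(Δ_i − Δ_(i-1)) read
  1·σ_0 + 4·σ_1 + 1·σ_2 = 6(Δ_1 - Δ_0) = -120
  1·σ_1 + 4·σ_2 + 1·σ_3 = 6(Δ_2 - Δ_1) = 96
Natural end conditions: σ_0 = σ_3 = 0.
Solving the tridiagonal system: σ_0 = 0, σ_1 = -192/5, σ_2 = 168/5, σ_3 = 0.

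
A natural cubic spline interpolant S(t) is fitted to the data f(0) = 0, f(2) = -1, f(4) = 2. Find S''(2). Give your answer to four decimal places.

1.5000

Put σ_i = S'' at the i-th knot. Here h = (2, 2) and Δ = (-1/2, 3/2), so the interior equations h_(i-1)·σ_(i-1) + 2(h_(i-1)+h_i)·σ_i + h_i·σ_(i+1) = 6(Δ_i − Δ_(i-1)) read
  2·σ_0 + 8·σ_1 + 2·σ_2 = 6(Δ_1 - Δ_0) = 12
Natural end conditions: σ_0 = σ_2 = 0.
Forward elimination and back-substitution give σ_0 = 0, σ_1 = 3/2, σ_2 = 0.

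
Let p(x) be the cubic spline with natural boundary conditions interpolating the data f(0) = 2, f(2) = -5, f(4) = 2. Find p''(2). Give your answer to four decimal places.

Write M_i for p''(x_i). With h_i = 2, 2 and divided differences Δ_i = -7/2, 7/2, the continuity of p' gives the tridiagonal system
  2·M_0 + 8·M_1 + 2·M_2 = 6(Δ_1 - Δ_0) = 42
Natural end conditions: M_0 = M_2 = 0.
Forward elimination and back-substitution give M_0 = 0, M_1 = 21/4, M_2 = 0.

5.2500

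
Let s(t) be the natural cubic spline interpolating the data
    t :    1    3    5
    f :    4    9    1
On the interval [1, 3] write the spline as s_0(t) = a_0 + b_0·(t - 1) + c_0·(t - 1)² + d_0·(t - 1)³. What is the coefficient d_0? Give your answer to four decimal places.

-0.4063

Put M_i = s'' at the i-th knot. Here h = (2, 2) and Δ = (5/2, -4), so the interior equations h_(i-1)·M_(i-1) + 2(h_(i-1)+h_i)·M_i + h_i·M_(i+1) = 6(Δ_i − Δ_(i-1)) read
  2·M_0 + 8·M_1 + 2·M_2 = 6(Δ_1 - Δ_0) = -39
Natural end conditions: M_0 = M_2 = 0.
Hence M_0 = 0, M_1 = -39/8, M_2 = 0.
On [1, 3], with s_0(t) = a_0 + b_0·(t - 1) + c_0·(t - 1)² + d_0·(t - 1)³: c_0 = M_0/2 = 0, d_0 = (M_1 - M_0)/(6h_0) = -13/32, b_0 = Δ_0 - h_0(2M_0 + M_1)/6 = 33/8.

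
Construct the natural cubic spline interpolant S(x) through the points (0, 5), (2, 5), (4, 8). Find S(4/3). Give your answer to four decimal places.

4.7222

With m_i denoting the second derivative at x_i, h_i = 2, 2, and Δ_i = (y_(i+1) − y_i)/h_i = 0, 3/2:
  2·m_0 + 8·m_1 + 2·m_2 = 6(Δ_1 - Δ_0) = 9
Natural end conditions: m_0 = m_2 = 0.
Solving the tridiagonal system: m_0 = 0, m_1 = 9/8, m_2 = 0.
On [0, 2], S(x) = 5 - 3/8·x + 0·x² + 3/32·x³.
With x = 4/3: S(4/3) = 85/18.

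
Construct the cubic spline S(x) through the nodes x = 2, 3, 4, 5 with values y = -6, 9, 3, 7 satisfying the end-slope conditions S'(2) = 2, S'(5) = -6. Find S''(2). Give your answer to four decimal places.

Put M_i = S'' at the i-th knot. Here h = (1, 1, 1) and Δ = (15, -6, 4), so the interior equations h_(i-1)·M_(i-1) + 2(h_(i-1)+h_i)·M_i + h_i·M_(i+1) = 6(Δ_i − Δ_(i-1)) read
  1·M_0 + 4·M_1 + 1·M_2 = 6(Δ_1 - Δ_0) = -126
  1·M_1 + 4·M_2 + 1·M_3 = 6(Δ_2 - Δ_1) = 60
Clamped end conditions give two more equations: 2h_0·M_0 + h_0·M_1 = 6(Δ_0 - S'(2)) = 78 and h_2·M_2 + 2h_2·M_3 = 6(S'(5) - Δ_2) = -60.
Hence M_0 = 206/3, M_1 = -178/3, M_2 = 128/3, M_3 = -154/3.

68.6667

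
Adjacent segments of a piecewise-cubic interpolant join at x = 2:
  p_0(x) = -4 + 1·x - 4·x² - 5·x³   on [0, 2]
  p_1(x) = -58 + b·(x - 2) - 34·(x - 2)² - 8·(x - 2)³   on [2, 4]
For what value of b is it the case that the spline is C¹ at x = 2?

p_0'(x) = 1 - 8·x - 15·x², so p_0'(2) = -75. On the right, p_1'(2) = b, so b = -75.

-75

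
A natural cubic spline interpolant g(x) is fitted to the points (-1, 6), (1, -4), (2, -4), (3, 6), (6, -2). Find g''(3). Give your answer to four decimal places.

-11.6742

Write M_i for g''(x_i). With h_i = 2, 1, 1, 3 and divided differences Δ_i = -5, 0, 10, -8/3, the continuity of g' gives the tridiagonal system
  2·M_0 + 6·M_1 + 1·M_2 = 6(Δ_1 - Δ_0) = 30
  1·M_1 + 4·M_2 + 1·M_3 = 6(Δ_2 - Δ_1) = 60
  1·M_2 + 8·M_3 + 3·M_4 = 6(Δ_3 - Δ_2) = -76
Natural end conditions: M_0 = M_4 = 0.
Forward elimination and back-substitution give M_0 = 0, M_1 = 187/89, M_2 = 1548/89, M_3 = -1039/89, M_4 = 0.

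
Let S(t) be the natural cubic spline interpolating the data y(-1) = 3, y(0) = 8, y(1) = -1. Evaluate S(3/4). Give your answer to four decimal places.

2.0703

Write σ_i for S''(x_i). With h_i = 1, 1 and divided differences Δ_i = 5, -9, the continuity of S' gives the tridiagonal system
  1·σ_0 + 4·σ_1 + 1·σ_2 = 6(Δ_1 - Δ_0) = -84
Natural end conditions: σ_0 = σ_2 = 0.
Solving the tridiagonal system: σ_0 = 0, σ_1 = -21, σ_2 = 0.
On [0, 1], S(t) = 8 - 2·t - 21/2·t² + 7/2·t³.
With t = 3/4: S(3/4) = 265/128.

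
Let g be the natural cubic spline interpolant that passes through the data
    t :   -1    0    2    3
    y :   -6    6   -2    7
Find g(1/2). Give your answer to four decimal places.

5.7813

With m_i denoting the second derivative at x_i, h_i = 1, 2, 1, and Δ_i = (y_(i+1) − y_i)/h_i = 12, -4, 9:
  1·m_0 + 6·m_1 + 2·m_2 = 6(Δ_1 - Δ_0) = -96
  2·m_1 + 6·m_2 + 1·m_3 = 6(Δ_2 - Δ_1) = 78
Natural end conditions: m_0 = m_3 = 0.
Solving the tridiagonal system: m_0 = 0, m_1 = -183/8, m_2 = 165/8, m_3 = 0.
On [0, 2], g(t) = 6 + 35/8·t - 183/16·t² + 29/8·t³.
With t = 1/2: g(1/2) = 185/32.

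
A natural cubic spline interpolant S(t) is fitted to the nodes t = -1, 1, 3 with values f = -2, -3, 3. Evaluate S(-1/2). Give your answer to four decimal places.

Write M_i for S''(x_i). With h_i = 2, 2 and divided differences Δ_i = -1/2, 3, the continuity of S' gives the tridiagonal system
  2·M_0 + 8·M_1 + 2·M_2 = 6(Δ_1 - Δ_0) = 21
Natural end conditions: M_0 = M_2 = 0.
Solving the tridiagonal system: M_0 = 0, M_1 = 21/8, M_2 = 0.
On [-1, 1], S(t) = -2 - 11/8·(t + 1) + 0·(t + 1)² + 7/32·(t + 1)³.
With (t + 1) = 1/2: S(-1/2) = -681/256.

-2.6602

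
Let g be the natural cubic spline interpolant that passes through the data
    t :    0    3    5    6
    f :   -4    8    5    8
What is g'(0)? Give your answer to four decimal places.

Write σ_i for g''(x_i). With h_i = 3, 2, 1 and divided differences Δ_i = 4, -3/2, 3, the continuity of g' gives the tridiagonal system
  3·σ_0 + 10·σ_1 + 2·σ_2 = 6(Δ_1 - Δ_0) = -33
  2·σ_1 + 6·σ_2 + 1·σ_3 = 6(Δ_2 - Δ_1) = 27
Natural end conditions: σ_0 = σ_3 = 0.
Forward elimination and back-substitution give σ_0 = 0, σ_1 = -9/2, σ_2 = 6, σ_3 = 0.
On [0, 3], g'(t) = b_0 + 2c_0·t + 3d_0·t² with b_0 = Δ_0 - h_0(2σ_0 + σ_1)/6 = 25/4, c_0 = σ_0/2 = 0, d_0 = (σ_1 - σ_0)/(6h_0) = -1/4. So g'(0) = 25/4.

6.2500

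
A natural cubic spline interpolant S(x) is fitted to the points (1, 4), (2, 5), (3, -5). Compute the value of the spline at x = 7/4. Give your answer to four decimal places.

5.6523

Let M_i = S''(x_i). Step sizes h_i = 1, 1; slopes of the chords Δ_i = (y_(i+1) - y_i)/h_i = 1, -10.
  1·M_0 + 4·M_1 + 1·M_2 = 6(Δ_1 - Δ_0) = -66
Natural end conditions: M_0 = M_2 = 0.
Solving the tridiagonal system: M_0 = 0, M_1 = -33/2, M_2 = 0.
On [1, 2], S(x) = 4 + 15/4·(x - 1) + 0·(x - 1)² - 11/4·(x - 1)³.
With (x - 1) = 3/4: S(7/4) = 1447/256.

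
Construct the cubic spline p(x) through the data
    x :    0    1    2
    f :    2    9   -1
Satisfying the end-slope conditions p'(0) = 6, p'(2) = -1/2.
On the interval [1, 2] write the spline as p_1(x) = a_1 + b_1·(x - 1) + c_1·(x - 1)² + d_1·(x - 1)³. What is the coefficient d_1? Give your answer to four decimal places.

15.8750

Let M_i = p''(x_i). Step sizes h_i = 1, 1; slopes of the chords Δ_i = (y_(i+1) - y_i)/h_i = 7, -10.
  1·M_0 + 4·M_1 + 1·M_2 = 6(Δ_1 - Δ_0) = -102
Clamped end conditions give two more equations: 2h_0·M_0 + h_0·M_1 = 6(Δ_0 - p'(0)) = 6 and h_1·M_1 + 2h_1·M_2 = 6(p'(2) - Δ_1) = 57.
Hence M_0 = 101/4, M_1 = -89/2, M_2 = 203/4.
On [1, 2], with p_1(x) = a_1 + b_1·(x - 1) + c_1·(x - 1)² + d_1·(x - 1)³: c_1 = M_1/2 = -89/4, d_1 = (M_2 - M_1)/(6h_1) = 127/8, b_1 = Δ_1 - h_1(2M_1 + M_2)/6 = -29/8.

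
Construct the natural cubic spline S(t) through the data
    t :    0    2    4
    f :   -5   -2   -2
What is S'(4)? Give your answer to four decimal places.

Put M_i = S'' at the i-th knot. Here h = (2, 2) and Δ = (3/2, 0), so the interior equations h_(i-1)·M_(i-1) + 2(h_(i-1)+h_i)·M_i + h_i·M_(i+1) = 6(Δ_i − Δ_(i-1)) read
  2·M_0 + 8·M_1 + 2·M_2 = 6(Δ_1 - Δ_0) = -9
Natural end conditions: M_0 = M_2 = 0.
Hence M_0 = 0, M_1 = -9/8, M_2 = 0.
On [2, 4], S'(t) = b_1 + 2c_1·(t - 2) + 3d_1·(t - 2)² with b_1 = Δ_1 - h_1(2M_1 + M_2)/6 = 3/4, c_1 = M_1/2 = -9/16, d_1 = (M_2 - M_1)/(6h_1) = 3/32. So S'(4) = -3/8.

-0.3750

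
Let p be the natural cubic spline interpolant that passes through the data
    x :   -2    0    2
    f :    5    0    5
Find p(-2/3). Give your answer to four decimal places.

0.7407

Write m_i for p''(x_i). With h_i = 2, 2 and divided differences Δ_i = -5/2, 5/2, the continuity of p' gives the tridiagonal system
  2·m_0 + 8·m_1 + 2·m_2 = 6(Δ_1 - Δ_0) = 30
Natural end conditions: m_0 = m_2 = 0.
Solving: m_0 = 0, m_1 = 15/4, m_2 = 0.
On [-2, 0], p(x) = 5 - 15/4·(x + 2) + 0·(x + 2)² + 5/16·(x + 2)³.
With (x + 2) = 4/3: p(-2/3) = 20/27.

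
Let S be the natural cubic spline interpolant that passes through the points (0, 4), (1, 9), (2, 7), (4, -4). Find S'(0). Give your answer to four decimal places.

Write σ_i for S''(x_i). With h_i = 1, 1, 2 and divided differences Δ_i = 5, -2, -11/2, the continuity of S' gives the tridiagonal system
  1·σ_0 + 4·σ_1 + 1·σ_2 = 6(Δ_1 - Δ_0) = -42
  1·σ_1 + 6·σ_2 + 2·σ_3 = 6(Δ_2 - Δ_1) = -21
Natural end conditions: σ_0 = σ_3 = 0.
Solving: σ_0 = 0, σ_1 = -231/23, σ_2 = -42/23, σ_3 = 0.
On [0, 1], S'(x) = b_0 + 2c_0·x + 3d_0·x² with b_0 = Δ_0 - h_0(2σ_0 + σ_1)/6 = 307/46, c_0 = σ_0/2 = 0, d_0 = (σ_1 - σ_0)/(6h_0) = -77/46. So S'(0) = 307/46.

6.6739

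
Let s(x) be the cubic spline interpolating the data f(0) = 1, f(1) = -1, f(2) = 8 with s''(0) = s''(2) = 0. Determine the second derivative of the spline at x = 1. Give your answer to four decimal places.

Write M_i for s''(x_i). With h_i = 1, 1 and divided differences Δ_i = -2, 9, the continuity of s' gives the tridiagonal system
  1·M_0 + 4·M_1 + 1·M_2 = 6(Δ_1 - Δ_0) = 66
Natural end conditions: M_0 = M_2 = 0.
Solving the tridiagonal system: M_0 = 0, M_1 = 33/2, M_2 = 0.

16.5000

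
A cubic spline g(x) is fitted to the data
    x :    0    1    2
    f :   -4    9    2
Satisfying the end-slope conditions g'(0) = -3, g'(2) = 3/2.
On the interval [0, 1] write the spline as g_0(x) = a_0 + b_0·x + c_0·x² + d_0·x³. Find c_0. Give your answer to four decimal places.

Write M_i for g''(x_i). With h_i = 1, 1 and divided differences Δ_i = 13, -7, the continuity of g' gives the tridiagonal system
  1·M_0 + 4·M_1 + 1·M_2 = 6(Δ_1 - Δ_0) = -120
Clamped end conditions give two more equations: 2h_0·M_0 + h_0·M_1 = 6(Δ_0 - g'(0)) = 96 and h_1·M_1 + 2h_1·M_2 = 6(g'(2) - Δ_1) = 51.
Forward elimination and back-substitution give M_0 = 321/4, M_1 = -129/2, M_2 = 231/4.
On [0, 1], with g_0(x) = a_0 + b_0·x + c_0·x² + d_0·x³: c_0 = M_0/2 = 321/8, d_0 = (M_1 - M_0)/(6h_0) = -193/8, b_0 = Δ_0 - h_0(2M_0 + M_1)/6 = -3.

40.1250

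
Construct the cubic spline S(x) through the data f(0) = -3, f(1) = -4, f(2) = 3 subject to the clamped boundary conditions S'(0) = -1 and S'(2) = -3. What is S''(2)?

-43

Put M_i = S'' at the i-th knot. Here h = (1, 1) and Δ = (-1, 7), so the interior equations h_(i-1)·M_(i-1) + 2(h_(i-1)+h_i)·M_i + h_i·M_(i+1) = 6(Δ_i − Δ_(i-1)) read
  1·M_0 + 4·M_1 + 1·M_2 = 6(Δ_1 - Δ_0) = 48
Clamped end conditions give two more equations: 2h_0·M_0 + h_0·M_1 = 6(Δ_0 - S'(0)) = 0 and h_1·M_1 + 2h_1·M_2 = 6(S'(2) - Δ_1) = -60.
Forward elimination and back-substitution give M_0 = -13, M_1 = 26, M_2 = -43.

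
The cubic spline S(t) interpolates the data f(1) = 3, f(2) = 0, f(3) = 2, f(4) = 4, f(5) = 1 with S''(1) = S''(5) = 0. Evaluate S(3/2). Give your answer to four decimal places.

Let m_i = S''(x_i). Step sizes h_i = 1, 1, 1, 1; slopes of the chords Δ_i = (y_(i+1) - y_i)/h_i = -3, 2, 2, -3.
  1·m_0 + 4·m_1 + 1·m_2 = 6(Δ_1 - Δ_0) = 30
  1·m_1 + 4·m_2 + 1·m_3 = 6(Δ_2 - Δ_1) = 0
  1·m_2 + 4·m_3 + 1·m_4 = 6(Δ_3 - Δ_2) = -30
Natural end conditions: m_0 = m_4 = 0.
Hence m_0 = 0, m_1 = 15/2, m_2 = 0, m_3 = -15/2, m_4 = 0.
On [1, 2], S(t) = 3 - 17/4·(t - 1) + 0·(t - 1)² + 5/4·(t - 1)³.
With (t - 1) = 1/2: S(3/2) = 33/32.

1.0313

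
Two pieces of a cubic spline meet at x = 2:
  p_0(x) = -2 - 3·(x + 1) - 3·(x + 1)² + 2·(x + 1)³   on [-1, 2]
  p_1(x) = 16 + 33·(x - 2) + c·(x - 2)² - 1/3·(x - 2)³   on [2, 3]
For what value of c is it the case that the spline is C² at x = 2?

15

p_0''(x) = -6 + 12·(x + 1), so p_0''(2) = 30. On the right, p_1''(2) = 2c, so c = 15.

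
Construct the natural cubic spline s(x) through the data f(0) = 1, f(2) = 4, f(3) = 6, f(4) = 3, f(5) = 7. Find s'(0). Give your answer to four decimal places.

Put σ_i = s'' at the i-th knot. Here h = (2, 1, 1, 1) and Δ = (3/2, 2, -3, 4), so the interior equations h_(i-1)·σ_(i-1) + 2(h_(i-1)+h_i)·σ_i + h_i·σ_(i+1) = 6(Δ_i − Δ_(i-1)) read
  2·σ_0 + 6·σ_1 + 1·σ_2 = 6(Δ_1 - Δ_0) = 3
  1·σ_1 + 4·σ_2 + 1·σ_3 = 6(Δ_2 - Δ_1) = -30
  1·σ_2 + 4·σ_3 + 1·σ_4 = 6(Δ_3 - Δ_2) = 42
Natural end conditions: σ_0 = σ_4 = 0.
Solving the tridiagonal system: σ_0 = 0, σ_1 = 207/86, σ_2 = -492/43, σ_3 = 1149/86, σ_4 = 0.
On [0, 2], s'(x) = b_0 + 2c_0·x + 3d_0·x² with b_0 = Δ_0 - h_0(2σ_0 + σ_1)/6 = 30/43, c_0 = σ_0/2 = 0, d_0 = (σ_1 - σ_0)/(6h_0) = 69/344. So s'(0) = 30/43.

0.6977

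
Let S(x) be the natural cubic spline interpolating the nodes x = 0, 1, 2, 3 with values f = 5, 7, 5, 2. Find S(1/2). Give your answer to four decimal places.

Put M_i = S'' at the i-th knot. Here h = (1, 1, 1) and Δ = (2, -2, -3), so the interior equations h_(i-1)·M_(i-1) + 2(h_(i-1)+h_i)·M_i + h_i·M_(i+1) = 6(Δ_i − Δ_(i-1)) read
  1·M_0 + 4·M_1 + 1·M_2 = 6(Δ_1 - Δ_0) = -24
  1·M_1 + 4·M_2 + 1·M_3 = 6(Δ_2 - Δ_1) = -6
Natural end conditions: M_0 = M_3 = 0.
Solving the tridiagonal system: M_0 = 0, M_1 = -6, M_2 = 0, M_3 = 0.
On [0, 1], S(x) = 5 + 3·x + 0·x² - 1·x³.
With x = 1/2: S(1/2) = 51/8.

6.3750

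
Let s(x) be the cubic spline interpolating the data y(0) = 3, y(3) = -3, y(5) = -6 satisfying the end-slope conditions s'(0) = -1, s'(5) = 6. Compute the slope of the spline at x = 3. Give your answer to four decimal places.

Write M_i for s''(x_i). With h_i = 3, 2 and divided differences Δ_i = -2, -3/2, the continuity of s' gives the tridiagonal system
  3·M_0 + 10·M_1 + 2·M_2 = 6(Δ_1 - Δ_0) = 3
Clamped end conditions give two more equations: 2h_0·M_0 + h_0·M_1 = 6(Δ_0 - s'(0)) = -6 and h_1·M_1 + 2h_1·M_2 = 6(s'(5) - Δ_1) = 45.
Forward elimination and back-substitution give M_0 = 1/10, M_1 = -11/5, M_2 = 247/20.
On [3, 5], s'(x) = b_1 + 2c_1·(x - 3) + 3d_1·(x - 3)² with b_1 = Δ_1 - h_1(2M_1 + M_2)/6 = -83/20, c_1 = M_1/2 = -11/10, d_1 = (M_2 - M_1)/(6h_1) = 97/80. So s'(3) = -83/20.

-4.1500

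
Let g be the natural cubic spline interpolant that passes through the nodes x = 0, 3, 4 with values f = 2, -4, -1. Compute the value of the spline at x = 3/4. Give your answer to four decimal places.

-0.8184

With m_i denoting the second derivative at x_i, h_i = 3, 1, and Δ_i = (y_(i+1) − y_i)/h_i = -2, 3:
  3·m_0 + 8·m_1 + 1·m_2 = 6(Δ_1 - Δ_0) = 30
Natural end conditions: m_0 = m_2 = 0.
Solving: m_0 = 0, m_1 = 15/4, m_2 = 0.
On [0, 3], g(x) = 2 - 31/8·x + 0·x² + 5/24·x³.
With x = 3/4: g(3/4) = -419/512.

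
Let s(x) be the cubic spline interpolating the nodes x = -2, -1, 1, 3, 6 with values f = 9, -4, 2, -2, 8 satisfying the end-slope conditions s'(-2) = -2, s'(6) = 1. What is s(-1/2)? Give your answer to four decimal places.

With σ_i denoting the second derivative at x_i, h_i = 1, 2, 2, 3, and Δ_i = (y_(i+1) − y_i)/h_i = -13, 3, -2, 10/3:
  1·σ_0 + 6·σ_1 + 2·σ_2 = 6(Δ_1 - Δ_0) = 96
  2·σ_1 + 8·σ_2 + 2·σ_3 = 6(Δ_2 - Δ_1) = -30
  2·σ_2 + 10·σ_3 + 3·σ_4 = 6(Δ_3 - Δ_2) = 32
Clamped end conditions give two more equations: 2h_0·σ_0 + h_0·σ_1 = 6(Δ_0 - s'(-2)) = -66 and h_3·σ_3 + 2h_3·σ_4 = 6(s'(6) - Δ_3) = -14.
Hence σ_0 = -4985/106, σ_1 = 1487/53, σ_2 = -2683/212, σ_3 = 401/53, σ_4 = -1945/318.
On [-1, 1], s(x) = -4 - 2435/212·(x + 1) + 1487/106·(x + 1)² - 2877/848·(x + 1)³.
With (x + 1) = 1/2: s(-1/2) = -45181/6784.

-6.6599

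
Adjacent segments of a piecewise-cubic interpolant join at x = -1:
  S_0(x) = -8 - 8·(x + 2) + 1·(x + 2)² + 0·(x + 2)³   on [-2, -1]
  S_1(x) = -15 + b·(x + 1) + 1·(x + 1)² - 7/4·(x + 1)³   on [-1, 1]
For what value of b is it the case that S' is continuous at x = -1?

S_0'(x) = -8 + 2·(x + 2) + 0·(x + 2)², so S_0'(-1) = -6. On the right, S_1'(-1) = b, so b = -6.

-6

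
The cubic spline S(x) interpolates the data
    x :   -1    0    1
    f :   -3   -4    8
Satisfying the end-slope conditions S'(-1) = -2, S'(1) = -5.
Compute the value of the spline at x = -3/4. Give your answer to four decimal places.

-3.9063

Put σ_i = S'' at the i-th knot. Here h = (1, 1) and Δ = (-1, 12), so the interior equations h_(i-1)·σ_(i-1) + 2(h_(i-1)+h_i)·σ_i + h_i·σ_(i+1) = 6(Δ_i − Δ_(i-1)) read
  1·σ_0 + 4·σ_1 + 1·σ_2 = 6(Δ_1 - Δ_0) = 78
Clamped end conditions give two more equations: 2h_0·σ_0 + h_0·σ_1 = 6(Δ_0 - S'(-1)) = 6 and h_1·σ_1 + 2h_1·σ_2 = 6(S'(1) - Δ_1) = -102.
Solving: σ_0 = -18, σ_1 = 42, σ_2 = -72.
On [-1, 0], S(x) = -3 - 2·(x + 1) - 9·(x + 1)² + 10·(x + 1)³.
With (x + 1) = 1/4: S(-3/4) = -125/32.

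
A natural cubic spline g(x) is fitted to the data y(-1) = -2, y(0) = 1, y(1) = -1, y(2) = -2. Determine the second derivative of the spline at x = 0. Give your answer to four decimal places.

Let M_i = g''(x_i). Step sizes h_i = 1, 1, 1; slopes of the chords Δ_i = (y_(i+1) - y_i)/h_i = 3, -2, -1.
  1·M_0 + 4·M_1 + 1·M_2 = 6(Δ_1 - Δ_0) = -30
  1·M_1 + 4·M_2 + 1·M_3 = 6(Δ_2 - Δ_1) = 6
Natural end conditions: M_0 = M_3 = 0.
Forward elimination and back-substitution give M_0 = 0, M_1 = -42/5, M_2 = 18/5, M_3 = 0.

-8.4000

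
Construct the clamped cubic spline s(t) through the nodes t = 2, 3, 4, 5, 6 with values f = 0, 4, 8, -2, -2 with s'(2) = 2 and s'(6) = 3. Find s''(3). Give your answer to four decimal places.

Let M_i = s''(x_i). Step sizes h_i = 1, 1, 1, 1; slopes of the chords Δ_i = (y_(i+1) - y_i)/h_i = 4, 4, -10, 0.
  1·M_0 + 4·M_1 + 1·M_2 = 6(Δ_1 - Δ_0) = 0
  1·M_1 + 4·M_2 + 1·M_3 = 6(Δ_2 - Δ_1) = -84
  1·M_2 + 4·M_3 + 1·M_4 = 6(Δ_3 - Δ_2) = 60
Clamped end conditions give two more equations: 2h_0·M_0 + h_0·M_1 = 6(Δ_0 - s'(2)) = 12 and h_3·M_3 + 2h_3·M_4 = 6(s'(6) - Δ_3) = 18.
Hence M_0 = 79/28, M_1 = 89/14, M_2 = -113/4, M_3 = 317/14, M_4 = -65/28.

6.3571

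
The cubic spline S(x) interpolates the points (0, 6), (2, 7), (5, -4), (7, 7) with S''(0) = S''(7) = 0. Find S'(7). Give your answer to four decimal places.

7.7894

Write m_i for S''(x_i). With h_i = 2, 3, 2 and divided differences Δ_i = 1/2, -11/3, 11/2, the continuity of S' gives the tridiagonal system
  2·m_0 + 10·m_1 + 3·m_2 = 6(Δ_1 - Δ_0) = -25
  3·m_1 + 10·m_2 + 2·m_3 = 6(Δ_2 - Δ_1) = 55
Natural end conditions: m_0 = m_3 = 0.
Hence m_0 = 0, m_1 = -415/91, m_2 = 625/91, m_3 = 0.
On [5, 7], S'(x) = b_2 + 2c_2·(x - 5) + 3d_2·(x - 5)² with b_2 = Δ_2 - h_2(2m_2 + m_3)/6 = 503/546, c_2 = m_2/2 = 625/182, d_2 = (m_3 - m_2)/(6h_2) = -625/1092. So S'(7) = 4253/546.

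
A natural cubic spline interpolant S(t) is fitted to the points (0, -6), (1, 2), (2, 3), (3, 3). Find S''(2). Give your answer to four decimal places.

1.2000

Let σ_i = S''(x_i). Step sizes h_i = 1, 1, 1; slopes of the chords Δ_i = (y_(i+1) - y_i)/h_i = 8, 1, 0.
  1·σ_0 + 4·σ_1 + 1·σ_2 = 6(Δ_1 - Δ_0) = -42
  1·σ_1 + 4·σ_2 + 1·σ_3 = 6(Δ_2 - Δ_1) = -6
Natural end conditions: σ_0 = σ_3 = 0.
Solving: σ_0 = 0, σ_1 = -54/5, σ_2 = 6/5, σ_3 = 0.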